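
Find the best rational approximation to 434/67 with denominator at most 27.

149/23

Expand x = 434/67 as a continued fraction with the Euclidean algorithm:
  434 = 6*67 + 32, so a_0 = 6.
  67 = 2*32 + 3, so a_1 = 2.
  32 = 10*3 + 2, so a_2 = 10.
  3 = 1*2 + 1, so a_3 = 1.
  2 = 2*1 + 0, so a_4 = 2.
so x = [6; 2, 10, 1, 2].
Convergents (p_i = a_i*p_{i-1} + p_{i-2}, q_i = a_i*q_{i-1} + q_{i-2} with p_{-2}=0, p_{-1}=1, q_{-2}=1, q_{-1}=0), until the denominator exceeds 27:
  i=0: a_0=6, p_0 = 6*1 + 0 = 6, q_0 = 6*0 + 1 = 1.
  i=1: a_1=2, p_1 = 2*6 + 1 = 13, q_1 = 2*1 + 0 = 2.
  i=2: a_2=10, p_2 = 10*13 + 6 = 136, q_2 = 10*2 + 1 = 21.
  i=3: a_3=1, p_3 = 1*136 + 13 = 149, q_3 = 1*21 + 2 = 23.
  i=4: a_4=2, p_4 = 2*149 + 136 = 434, q_4 = 2*23 + 21 = 67.
q_4 = 67 > 27, so the last convergent with denominator <= 27 is p_3/q_3 = 149/23.
The closest fraction with denominator <= 27 is either p_3/q_3 or the intermediate fraction (k*p_3 + p_2)/(k*q_3 + q_2) with the largest k >= 1 whose denominator stays <= 27; these approach x as k grows, and every other convergent or intermediate fraction in range is farther away.
Largest k: floor((27 - q_2)/q_3) = floor((27 - 21)/23) = 0.
Since k = 0, no intermediate fraction beyond p_3/q_3 has denominator <= 27, so the convergent 149/23 is the closest (its error is |434*23 - 149*67|/(67*23) = 1/1541).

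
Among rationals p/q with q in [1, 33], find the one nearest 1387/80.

Expand x = 1387/80 as a continued fraction with the Euclidean algorithm:
  1387 = 17*80 + 27, so a_0 = 17.
  80 = 2*27 + 26, so a_1 = 2.
  27 = 1*26 + 1, so a_2 = 1.
  26 = 26*1 + 0, so a_3 = 26.
so x = [17; 2, 1, 26].
Convergents (p_i = a_i*p_{i-1} + p_{i-2}, q_i = a_i*q_{i-1} + q_{i-2} with p_{-2}=0, p_{-1}=1, q_{-2}=1, q_{-1}=0), until the denominator exceeds 33:
  i=0: a_0=17, p_0 = 17*1 + 0 = 17, q_0 = 17*0 + 1 = 1.
  i=1: a_1=2, p_1 = 2*17 + 1 = 35, q_1 = 2*1 + 0 = 2.
  i=2: a_2=1, p_2 = 1*35 + 17 = 52, q_2 = 1*2 + 1 = 3.
  i=3: a_3=26, p_3 = 26*52 + 35 = 1387, q_3 = 26*3 + 2 = 80.
q_3 = 80 > 33, so the last convergent with denominator <= 33 is p_2/q_2 = 52/3.
The closest fraction with denominator <= 33 is either p_2/q_2 or the intermediate fraction (k*p_2 + p_1)/(k*q_2 + q_1) with the largest k >= 1 whose denominator stays <= 33; these approach x as k grows, and every other convergent or intermediate fraction in range is farther away.
Largest k: floor((33 - q_1)/q_2) = floor((33 - 2)/3) = 10.
That gives (10*52 + 35)/(10*3 + 2) = 555/32.
Compare the errors: |x - 52/3| = |1387*3 - 52*80|/(80*3) = 1/240, and |x - 555/32| = |1387*32 - 555*80|/(80*32) = 16/2560.
Cross-multiplying, 1*2560 = 2560 < 3840 = 16*240, so 1/240 is smaller: the convergent 52/3 is closer to x than 555/32.

52/3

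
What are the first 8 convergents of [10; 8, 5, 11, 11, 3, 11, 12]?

Using the convergent recurrence p_i = a_i*p_{i-1} + p_{i-2}, q_i = a_i*q_{i-1} + q_{i-2} with p_{-2}=0, p_{-1}=1, q_{-2}=1, q_{-1}=0:
  i=0: a_0=10, p_0 = 10*1 + 0 = 10, q_0 = 10*0 + 1 = 1.
  i=1: a_1=8, p_1 = 8*10 + 1 = 81, q_1 = 8*1 + 0 = 8.
  i=2: a_2=5, p_2 = 5*81 + 10 = 415, q_2 = 5*8 + 1 = 41.
  i=3: a_3=11, p_3 = 11*415 + 81 = 4646, q_3 = 11*41 + 8 = 459.
  i=4: a_4=11, p_4 = 11*4646 + 415 = 51521, q_4 = 11*459 + 41 = 5090.
  i=5: a_5=3, p_5 = 3*51521 + 4646 = 159209, q_5 = 3*5090 + 459 = 15729.
  i=6: a_6=11, p_6 = 11*159209 + 51521 = 1802820, q_6 = 11*15729 + 5090 = 178109.
  i=7: a_7=12, p_7 = 12*1802820 + 159209 = 21793049, q_7 = 12*178109 + 15729 = 2153037.

10/1, 81/8, 415/41, 4646/459, 51521/5090, 159209/15729, 1802820/178109, 21793049/2153037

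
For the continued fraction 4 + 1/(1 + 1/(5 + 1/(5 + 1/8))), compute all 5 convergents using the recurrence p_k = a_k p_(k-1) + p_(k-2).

Using the convergent recurrence p_i = a_i*p_{i-1} + p_{i-2}, q_i = a_i*q_{i-1} + q_{i-2} with p_{-2}=0, p_{-1}=1, q_{-2}=1, q_{-1}=0:
  i=0: a_0=4, p_0 = 4*1 + 0 = 4, q_0 = 4*0 + 1 = 1.
  i=1: a_1=1, p_1 = 1*4 + 1 = 5, q_1 = 1*1 + 0 = 1.
  i=2: a_2=5, p_2 = 5*5 + 4 = 29, q_2 = 5*1 + 1 = 6.
  i=3: a_3=5, p_3 = 5*29 + 5 = 150, q_3 = 5*6 + 1 = 31.
  i=4: a_4=8, p_4 = 8*150 + 29 = 1229, q_4 = 8*31 + 6 = 254.

4/1, 5/1, 29/6, 150/31, 1229/254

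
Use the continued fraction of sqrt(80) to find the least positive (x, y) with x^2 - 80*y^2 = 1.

First expand sqrt(80) as a continued fraction. With x_i = (sqrt(80) + m_i)/d_i and (m_0, d_0) = (0, 1): a_0 = floor(sqrt(80)) = 8, since 8^2 = 64 <= 80 < 81 = 9^2.
Iterate m_{i+1} = d_i*a_i - m_i, d_{i+1} = (80 - m_{i+1}^2)/d_i, a_{i+1} = floor((a_0 + m_{i+1})/d_{i+1}):
  m_1 = 1*8 - 0 = 8, d_1 = (80 - 8^2)/1 = 16/1 = 16, a_1 = floor((8 + 8)/16) = 1.
  m_2 = 16*1 - 8 = 8, d_2 = (80 - 8^2)/16 = 16/16 = 1, a_2 = floor((8 + 8)/1) = 16.
  m_3 = 1*16 - 8 = 8, d_3 = (80 - 8^2)/1 = 16/1 = 16: (m_3, d_3) = (m_1, d_1) = (8, 16), so from here the quotients repeat a_1, a_2; the period length is 2.
So sqrt(80) = [8; (1, 16)] with period length k = 2.
k is even, so the fundamental solution of x^2 - 80y^2 = 1 is (p_{k-1}, q_{k-1}) = (p_1, q_1); compute convergents through index 1.
Convergents (p_i = a_i*p_{i-1} + p_{i-2}, q_i = a_i*q_{i-1} + q_{i-2} with p_{-2}=0, p_{-1}=1, q_{-2}=1, q_{-1}=0):
  i=0: a_0=8, p_0 = 8*1 + 0 = 8, q_0 = 8*0 + 1 = 1.
  i=1: a_1=1, p_1 = 1*8 + 1 = 9, q_1 = 1*1 + 0 = 1.
Check: 9^2 - 80*1^2 = 81 - 80 = 1, so (x, y) = (9, 1) solves the equation, and by the theorem it is the least positive solution.

(x, y) = (9, 1)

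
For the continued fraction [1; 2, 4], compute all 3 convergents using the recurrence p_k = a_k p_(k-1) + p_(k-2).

Using the convergent recurrence p_i = a_i*p_{i-1} + p_{i-2}, q_i = a_i*q_{i-1} + q_{i-2} with p_{-2}=0, p_{-1}=1, q_{-2}=1, q_{-1}=0:
  i=0: a_0=1, p_0 = 1*1 + 0 = 1, q_0 = 1*0 + 1 = 1.
  i=1: a_1=2, p_1 = 2*1 + 1 = 3, q_1 = 2*1 + 0 = 2.
  i=2: a_2=4, p_2 = 4*3 + 1 = 13, q_2 = 4*2 + 1 = 9.

1/1, 3/2, 13/9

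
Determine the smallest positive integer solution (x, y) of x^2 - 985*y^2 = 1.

First expand sqrt(985) as a continued fraction. With x_i = (sqrt(985) + m_i)/d_i and (m_0, d_0) = (0, 1): a_0 = floor(sqrt(985)) = 31, since 31^2 = 961 <= 985 < 1024 = 32^2.
Iterate m_{i+1} = d_i*a_i - m_i, d_{i+1} = (985 - m_{i+1}^2)/d_i, a_{i+1} = floor((a_0 + m_{i+1})/d_{i+1}):
  m_1 = 1*31 - 0 = 31, d_1 = (985 - 31^2)/1 = 24/1 = 24, a_1 = floor((31 + 31)/24) = 2.
  m_2 = 24*2 - 31 = 17, d_2 = (985 - 17^2)/24 = 696/24 = 29, a_2 = floor((31 + 17)/29) = 1.
  m_3 = 29*1 - 17 = 12, d_3 = (985 - 12^2)/29 = 841/29 = 29, a_3 = floor((31 + 12)/29) = 1.
  m_4 = 29*1 - 12 = 17, d_4 = (985 - 17^2)/29 = 696/29 = 24, a_4 = floor((31 + 17)/24) = 2.
  m_5 = 24*2 - 17 = 31, d_5 = (985 - 31^2)/24 = 24/24 = 1, a_5 = floor((31 + 31)/1) = 62.
  m_6 = 1*62 - 31 = 31, d_6 = (985 - 31^2)/1 = 24/1 = 24: (m_6, d_6) = (m_1, d_1) = (31, 24), so from here the quotients repeat a_1, ..., a_5; the period length is 5.
So sqrt(985) = [31; (2, 1, 1, 2, 62)] with period length k = 5.
k is odd, so (p_{k-1}, q_{k-1}) only solves x^2 - 985y^2 = -1 and the fundamental solution of x^2 - 985y^2 = 1 is (p_{2k-1}, q_{2k-1}) = (p_9, q_9); compute convergents through index 9, running through the period twice.
Convergents (p_i = a_i*p_{i-1} + p_{i-2}, q_i = a_i*q_{i-1} + q_{i-2} with p_{-2}=0, p_{-1}=1, q_{-2}=1, q_{-1}=0):
  i=0: a_0=31, p_0 = 31*1 + 0 = 31, q_0 = 31*0 + 1 = 1.
  i=1: a_1=2, p_1 = 2*31 + 1 = 63, q_1 = 2*1 + 0 = 2.
  i=2: a_2=1, p_2 = 1*63 + 31 = 94, q_2 = 1*2 + 1 = 3.
  i=3: a_3=1, p_3 = 1*94 + 63 = 157, q_3 = 1*3 + 2 = 5.
  i=4: a_4=2, p_4 = 2*157 + 94 = 408, q_4 = 2*5 + 3 = 13.
  i=5: a_5=62, p_5 = 62*408 + 157 = 25453, q_5 = 62*13 + 5 = 811.
  i=6: a_6=2, p_6 = 2*25453 + 408 = 51314, q_6 = 2*811 + 13 = 1635.
  i=7: a_7=1, p_7 = 1*51314 + 25453 = 76767, q_7 = 1*1635 + 811 = 2446.
  i=8: a_8=1, p_8 = 1*76767 + 51314 = 128081, q_8 = 1*2446 + 1635 = 4081.
  i=9: a_9=2, p_9 = 2*128081 + 76767 = 332929, q_9 = 2*4081 + 2446 = 10608.
Indeed p_4^2 - 985*q_4^2 = 166464 - 166465 = -1, not +1.
Check: 332929^2 - 985*10608^2 = 110841719041 - 110841719040 = 1, so (x, y) = (332929, 10608) solves the equation, and by the theorem it is the least positive solution.

(x, y) = (332929, 10608)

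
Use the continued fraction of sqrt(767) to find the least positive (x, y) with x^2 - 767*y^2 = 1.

First expand sqrt(767) as a continued fraction. With x_i = (sqrt(767) + m_i)/d_i and (m_0, d_0) = (0, 1): a_0 = floor(sqrt(767)) = 27, since 27^2 = 729 <= 767 < 784 = 28^2.
Iterate m_{i+1} = d_i*a_i - m_i, d_{i+1} = (767 - m_{i+1}^2)/d_i, a_{i+1} = floor((a_0 + m_{i+1})/d_{i+1}):
  m_1 = 1*27 - 0 = 27, d_1 = (767 - 27^2)/1 = 38/1 = 38, a_1 = floor((27 + 27)/38) = 1.
  m_2 = 38*1 - 27 = 11, d_2 = (767 - 11^2)/38 = 646/38 = 17, a_2 = floor((27 + 11)/17) = 2.
  m_3 = 17*2 - 11 = 23, d_3 = (767 - 23^2)/17 = 238/17 = 14, a_3 = floor((27 + 23)/14) = 3.
  m_4 = 14*3 - 23 = 19, d_4 = (767 - 19^2)/14 = 406/14 = 29, a_4 = floor((27 + 19)/29) = 1.
  m_5 = 29*1 - 19 = 10, d_5 = (767 - 10^2)/29 = 667/29 = 23, a_5 = floor((27 + 10)/23) = 1.
  m_6 = 23*1 - 10 = 13, d_6 = (767 - 13^2)/23 = 598/23 = 26, a_6 = floor((27 + 13)/26) = 1.
  m_7 = 26*1 - 13 = 13, d_7 = (767 - 13^2)/26 = 598/26 = 23, a_7 = floor((27 + 13)/23) = 1.
  m_8 = 23*1 - 13 = 10, d_8 = (767 - 10^2)/23 = 667/23 = 29, a_8 = floor((27 + 10)/29) = 1.
  m_9 = 29*1 - 10 = 19, d_9 = (767 - 19^2)/29 = 406/29 = 14, a_9 = floor((27 + 19)/14) = 3.
  m_10 = 14*3 - 19 = 23, d_10 = (767 - 23^2)/14 = 238/14 = 17, a_10 = floor((27 + 23)/17) = 2.
  m_11 = 17*2 - 23 = 11, d_11 = (767 - 11^2)/17 = 646/17 = 38, a_11 = floor((27 + 11)/38) = 1.
  m_12 = 38*1 - 11 = 27, d_12 = (767 - 27^2)/38 = 38/38 = 1, a_12 = floor((27 + 27)/1) = 54.
  m_13 = 1*54 - 27 = 27, d_13 = (767 - 27^2)/1 = 38/1 = 38: (m_13, d_13) = (m_1, d_1) = (27, 38), so from here the quotients repeat a_1, ..., a_12; the period length is 12.
So sqrt(767) = [27; (1, 2, 3, 1, 1, 1, 1, 1, 3, 2, 1, 54)] with period length k = 12.
k is even, so the fundamental solution of x^2 - 767y^2 = 1 is (p_{k-1}, q_{k-1}) = (p_11, q_11); compute convergents through index 11.
Convergents (p_i = a_i*p_{i-1} + p_{i-2}, q_i = a_i*q_{i-1} + q_{i-2} with p_{-2}=0, p_{-1}=1, q_{-2}=1, q_{-1}=0):
  i=0: a_0=27, p_0 = 27*1 + 0 = 27, q_0 = 27*0 + 1 = 1.
  i=1: a_1=1, p_1 = 1*27 + 1 = 28, q_1 = 1*1 + 0 = 1.
  i=2: a_2=2, p_2 = 2*28 + 27 = 83, q_2 = 2*1 + 1 = 3.
  i=3: a_3=3, p_3 = 3*83 + 28 = 277, q_3 = 3*3 + 1 = 10.
  i=4: a_4=1, p_4 = 1*277 + 83 = 360, q_4 = 1*10 + 3 = 13.
  i=5: a_5=1, p_5 = 1*360 + 277 = 637, q_5 = 1*13 + 10 = 23.
  i=6: a_6=1, p_6 = 1*637 + 360 = 997, q_6 = 1*23 + 13 = 36.
  i=7: a_7=1, p_7 = 1*997 + 637 = 1634, q_7 = 1*36 + 23 = 59.
  i=8: a_8=1, p_8 = 1*1634 + 997 = 2631, q_8 = 1*59 + 36 = 95.
  i=9: a_9=3, p_9 = 3*2631 + 1634 = 9527, q_9 = 3*95 + 59 = 344.
  i=10: a_10=2, p_10 = 2*9527 + 2631 = 21685, q_10 = 2*344 + 95 = 783.
  i=11: a_11=1, p_11 = 1*21685 + 9527 = 31212, q_11 = 1*783 + 344 = 1127.
Check: 31212^2 - 767*1127^2 = 974188944 - 974188943 = 1, so (x, y) = (31212, 1127) solves the equation, and by the theorem it is the least positive solution.

(x, y) = (31212, 1127)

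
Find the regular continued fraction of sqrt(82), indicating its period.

[9; (18)]

Write x_i = (sqrt(82) + m_i)/d_i with (m_0, d_0) = (0, 1). a_0 = floor(sqrt(82)) = 9, since 9^2 = 81 <= 82 < 100 = 10^2.
Iterate m_{i+1} = d_i*a_i - m_i, d_{i+1} = (82 - m_{i+1}^2)/d_i, a_{i+1} = floor((a_0 + m_{i+1})/d_{i+1}):
  m_1 = 1*9 - 0 = 9, d_1 = (82 - 9^2)/1 = 1/1 = 1, a_1 = floor((9 + 9)/1) = 18.
  m_2 = 1*18 - 9 = 9, d_2 = (82 - 9^2)/1 = 1/1 = 1: (m_2, d_2) = (m_1, d_1) = (9, 1), so from here the quotient a_1 repeats; the period length is 1.
Hence the expansion of sqrt(82) is a_0 = 9 followed by the repeating block 18 (period 1).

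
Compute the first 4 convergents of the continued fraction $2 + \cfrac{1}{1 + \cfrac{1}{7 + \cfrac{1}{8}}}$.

2/1, 3/1, 23/8, 187/65

Using the convergent recurrence p_i = a_i*p_{i-1} + p_{i-2}, q_i = a_i*q_{i-1} + q_{i-2} with p_{-2}=0, p_{-1}=1, q_{-2}=1, q_{-1}=0:
  i=0: a_0=2, p_0 = 2*1 + 0 = 2, q_0 = 2*0 + 1 = 1.
  i=1: a_1=1, p_1 = 1*2 + 1 = 3, q_1 = 1*1 + 0 = 1.
  i=2: a_2=7, p_2 = 7*3 + 2 = 23, q_2 = 7*1 + 1 = 8.
  i=3: a_3=8, p_3 = 8*23 + 3 = 187, q_3 = 8*8 + 1 = 65.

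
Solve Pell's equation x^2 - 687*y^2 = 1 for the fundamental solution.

First expand sqrt(687) as a continued fraction. With x_i = (sqrt(687) + m_i)/d_i and (m_0, d_0) = (0, 1): a_0 = floor(sqrt(687)) = 26, since 26^2 = 676 <= 687 < 729 = 27^2.
Iterate m_{i+1} = d_i*a_i - m_i, d_{i+1} = (687 - m_{i+1}^2)/d_i, a_{i+1} = floor((a_0 + m_{i+1})/d_{i+1}):
  m_1 = 1*26 - 0 = 26, d_1 = (687 - 26^2)/1 = 11/1 = 11, a_1 = floor((26 + 26)/11) = 4.
  m_2 = 11*4 - 26 = 18, d_2 = (687 - 18^2)/11 = 363/11 = 33, a_2 = floor((26 + 18)/33) = 1.
  m_3 = 33*1 - 18 = 15, d_3 = (687 - 15^2)/33 = 462/33 = 14, a_3 = floor((26 + 15)/14) = 2.
  m_4 = 14*2 - 15 = 13, d_4 = (687 - 13^2)/14 = 518/14 = 37, a_4 = floor((26 + 13)/37) = 1.
  m_5 = 37*1 - 13 = 24, d_5 = (687 - 24^2)/37 = 111/37 = 3, a_5 = floor((26 + 24)/3) = 16.
  m_6 = 3*16 - 24 = 24, d_6 = (687 - 24^2)/3 = 111/3 = 37, a_6 = floor((26 + 24)/37) = 1.
  m_7 = 37*1 - 24 = 13, d_7 = (687 - 13^2)/37 = 518/37 = 14, a_7 = floor((26 + 13)/14) = 2.
  m_8 = 14*2 - 13 = 15, d_8 = (687 - 15^2)/14 = 462/14 = 33, a_8 = floor((26 + 15)/33) = 1.
  m_9 = 33*1 - 15 = 18, d_9 = (687 - 18^2)/33 = 363/33 = 11, a_9 = floor((26 + 18)/11) = 4.
  m_10 = 11*4 - 18 = 26, d_10 = (687 - 26^2)/11 = 11/11 = 1, a_10 = floor((26 + 26)/1) = 52.
  m_11 = 1*52 - 26 = 26, d_11 = (687 - 26^2)/1 = 11/1 = 11: (m_11, d_11) = (m_1, d_1) = (26, 11), so from here the quotients repeat a_1, ..., a_10; the period length is 10.
So sqrt(687) = [26; (4, 1, 2, 1, 16, 1, 2, 1, 4, 52)] with period length k = 10.
k is even, so the fundamental solution of x^2 - 687y^2 = 1 is (p_{k-1}, q_{k-1}) = (p_9, q_9); compute convergents through index 9.
Convergents (p_i = a_i*p_{i-1} + p_{i-2}, q_i = a_i*q_{i-1} + q_{i-2} with p_{-2}=0, p_{-1}=1, q_{-2}=1, q_{-1}=0):
  i=0: a_0=26, p_0 = 26*1 + 0 = 26, q_0 = 26*0 + 1 = 1.
  i=1: a_1=4, p_1 = 4*26 + 1 = 105, q_1 = 4*1 + 0 = 4.
  i=2: a_2=1, p_2 = 1*105 + 26 = 131, q_2 = 1*4 + 1 = 5.
  i=3: a_3=2, p_3 = 2*131 + 105 = 367, q_3 = 2*5 + 4 = 14.
  i=4: a_4=1, p_4 = 1*367 + 131 = 498, q_4 = 1*14 + 5 = 19.
  i=5: a_5=16, p_5 = 16*498 + 367 = 8335, q_5 = 16*19 + 14 = 318.
  i=6: a_6=1, p_6 = 1*8335 + 498 = 8833, q_6 = 1*318 + 19 = 337.
  i=7: a_7=2, p_7 = 2*8833 + 8335 = 26001, q_7 = 2*337 + 318 = 992.
  i=8: a_8=1, p_8 = 1*26001 + 8833 = 34834, q_8 = 1*992 + 337 = 1329.
  i=9: a_9=4, p_9 = 4*34834 + 26001 = 165337, q_9 = 4*1329 + 992 = 6308.
Check: 165337^2 - 687*6308^2 = 27336323569 - 27336323568 = 1, so (x, y) = (165337, 6308) solves the equation, and by the theorem it is the least positive solution.

(x, y) = (165337, 6308)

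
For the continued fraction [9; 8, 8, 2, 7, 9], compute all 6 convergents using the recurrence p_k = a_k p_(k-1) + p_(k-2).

9/1, 73/8, 593/65, 1259/138, 9406/1031, 85913/9417

Using the convergent recurrence p_i = a_i*p_{i-1} + p_{i-2}, q_i = a_i*q_{i-1} + q_{i-2} with p_{-2}=0, p_{-1}=1, q_{-2}=1, q_{-1}=0:
  i=0: a_0=9, p_0 = 9*1 + 0 = 9, q_0 = 9*0 + 1 = 1.
  i=1: a_1=8, p_1 = 8*9 + 1 = 73, q_1 = 8*1 + 0 = 8.
  i=2: a_2=8, p_2 = 8*73 + 9 = 593, q_2 = 8*8 + 1 = 65.
  i=3: a_3=2, p_3 = 2*593 + 73 = 1259, q_3 = 2*65 + 8 = 138.
  i=4: a_4=7, p_4 = 7*1259 + 593 = 9406, q_4 = 7*138 + 65 = 1031.
  i=5: a_5=9, p_5 = 9*9406 + 1259 = 85913, q_5 = 9*1031 + 138 = 9417.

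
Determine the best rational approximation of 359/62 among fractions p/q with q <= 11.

Expand x = 359/62 as a continued fraction with the Euclidean algorithm:
  359 = 5*62 + 49, so a_0 = 5.
  62 = 1*49 + 13, so a_1 = 1.
  49 = 3*13 + 10, so a_2 = 3.
  13 = 1*10 + 3, so a_3 = 1.
  10 = 3*3 + 1, so a_4 = 3.
  3 = 3*1 + 0, so a_5 = 3.
so x = [5; 1, 3, 1, 3, 3].
Convergents (p_i = a_i*p_{i-1} + p_{i-2}, q_i = a_i*q_{i-1} + q_{i-2} with p_{-2}=0, p_{-1}=1, q_{-2}=1, q_{-1}=0), until the denominator exceeds 11:
  i=0: a_0=5, p_0 = 5*1 + 0 = 5, q_0 = 5*0 + 1 = 1.
  i=1: a_1=1, p_1 = 1*5 + 1 = 6, q_1 = 1*1 + 0 = 1.
  i=2: a_2=3, p_2 = 3*6 + 5 = 23, q_2 = 3*1 + 1 = 4.
  i=3: a_3=1, p_3 = 1*23 + 6 = 29, q_3 = 1*4 + 1 = 5.
  i=4: a_4=3, p_4 = 3*29 + 23 = 110, q_4 = 3*5 + 4 = 19.
q_4 = 19 > 11, so the last convergent with denominator <= 11 is p_3/q_3 = 29/5.
The closest fraction with denominator <= 11 is either p_3/q_3 or the intermediate fraction (k*p_3 + p_2)/(k*q_3 + q_2) with the largest k >= 1 whose denominator stays <= 11; these approach x as k grows, and every other convergent or intermediate fraction in range is farther away.
Largest k: floor((11 - q_2)/q_3) = floor((11 - 4)/5) = 1.
That gives (1*29 + 23)/(1*5 + 4) = 52/9.
Compare the errors: |x - 29/5| = |359*5 - 29*62|/(62*5) = 3/310, and |x - 52/9| = |359*9 - 52*62|/(62*9) = 7/558.
Cross-multiplying, 3*558 = 1674 < 2170 = 7*310, so 3/310 is smaller: the convergent 29/5 is closer to x than 52/9.

29/5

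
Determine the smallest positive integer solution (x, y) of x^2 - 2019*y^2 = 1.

First expand sqrt(2019) as a continued fraction. With x_i = (sqrt(2019) + m_i)/d_i and (m_0, d_0) = (0, 1): a_0 = floor(sqrt(2019)) = 44, since 44^2 = 1936 <= 2019 < 2025 = 45^2.
Iterate m_{i+1} = d_i*a_i - m_i, d_{i+1} = (2019 - m_{i+1}^2)/d_i, a_{i+1} = floor((a_0 + m_{i+1})/d_{i+1}):
  m_1 = 1*44 - 0 = 44, d_1 = (2019 - 44^2)/1 = 83/1 = 83, a_1 = floor((44 + 44)/83) = 1.
  m_2 = 83*1 - 44 = 39, d_2 = (2019 - 39^2)/83 = 498/83 = 6, a_2 = floor((44 + 39)/6) = 13.
  m_3 = 6*13 - 39 = 39, d_3 = (2019 - 39^2)/6 = 498/6 = 83, a_3 = floor((44 + 39)/83) = 1.
  m_4 = 83*1 - 39 = 44, d_4 = (2019 - 44^2)/83 = 83/83 = 1, a_4 = floor((44 + 44)/1) = 88.
  m_5 = 1*88 - 44 = 44, d_5 = (2019 - 44^2)/1 = 83/1 = 83: (m_5, d_5) = (m_1, d_1) = (44, 83), so from here the quotients repeat a_1, ..., a_4; the period length is 4.
So sqrt(2019) = [44; (1, 13, 1, 88)] with period length k = 4.
k is even, so the fundamental solution of x^2 - 2019y^2 = 1 is (p_{k-1}, q_{k-1}) = (p_3, q_3); compute convergents through index 3.
Convergents (p_i = a_i*p_{i-1} + p_{i-2}, q_i = a_i*q_{i-1} + q_{i-2} with p_{-2}=0, p_{-1}=1, q_{-2}=1, q_{-1}=0):
  i=0: a_0=44, p_0 = 44*1 + 0 = 44, q_0 = 44*0 + 1 = 1.
  i=1: a_1=1, p_1 = 1*44 + 1 = 45, q_1 = 1*1 + 0 = 1.
  i=2: a_2=13, p_2 = 13*45 + 44 = 629, q_2 = 13*1 + 1 = 14.
  i=3: a_3=1, p_3 = 1*629 + 45 = 674, q_3 = 1*14 + 1 = 15.
Check: 674^2 - 2019*15^2 = 454276 - 454275 = 1, so (x, y) = (674, 15) solves the equation, and by the theorem it is the least positive solution.

(x, y) = (674, 15)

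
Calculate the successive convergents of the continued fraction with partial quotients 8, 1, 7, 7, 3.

Using the convergent recurrence p_i = a_i*p_{i-1} + p_{i-2}, q_i = a_i*q_{i-1} + q_{i-2} with p_{-2}=0, p_{-1}=1, q_{-2}=1, q_{-1}=0:
  i=0: a_0=8, p_0 = 8*1 + 0 = 8, q_0 = 8*0 + 1 = 1.
  i=1: a_1=1, p_1 = 1*8 + 1 = 9, q_1 = 1*1 + 0 = 1.
  i=2: a_2=7, p_2 = 7*9 + 8 = 71, q_2 = 7*1 + 1 = 8.
  i=3: a_3=7, p_3 = 7*71 + 9 = 506, q_3 = 7*8 + 1 = 57.
  i=4: a_4=3, p_4 = 3*506 + 71 = 1589, q_4 = 3*57 + 8 = 179.

8/1, 9/1, 71/8, 506/57, 1589/179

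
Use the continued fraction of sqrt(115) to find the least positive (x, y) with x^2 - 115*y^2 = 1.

First expand sqrt(115) as a continued fraction. With x_i = (sqrt(115) + m_i)/d_i and (m_0, d_0) = (0, 1): a_0 = floor(sqrt(115)) = 10, since 10^2 = 100 <= 115 < 121 = 11^2.
Iterate m_{i+1} = d_i*a_i - m_i, d_{i+1} = (115 - m_{i+1}^2)/d_i, a_{i+1} = floor((a_0 + m_{i+1})/d_{i+1}):
  m_1 = 1*10 - 0 = 10, d_1 = (115 - 10^2)/1 = 15/1 = 15, a_1 = floor((10 + 10)/15) = 1.
  m_2 = 15*1 - 10 = 5, d_2 = (115 - 5^2)/15 = 90/15 = 6, a_2 = floor((10 + 5)/6) = 2.
  m_3 = 6*2 - 5 = 7, d_3 = (115 - 7^2)/6 = 66/6 = 11, a_3 = floor((10 + 7)/11) = 1.
  m_4 = 11*1 - 7 = 4, d_4 = (115 - 4^2)/11 = 99/11 = 9, a_4 = floor((10 + 4)/9) = 1.
  m_5 = 9*1 - 4 = 5, d_5 = (115 - 5^2)/9 = 90/9 = 10, a_5 = floor((10 + 5)/10) = 1.
  m_6 = 10*1 - 5 = 5, d_6 = (115 - 5^2)/10 = 90/10 = 9, a_6 = floor((10 + 5)/9) = 1.
  m_7 = 9*1 - 5 = 4, d_7 = (115 - 4^2)/9 = 99/9 = 11, a_7 = floor((10 + 4)/11) = 1.
  m_8 = 11*1 - 4 = 7, d_8 = (115 - 7^2)/11 = 66/11 = 6, a_8 = floor((10 + 7)/6) = 2.
  m_9 = 6*2 - 7 = 5, d_9 = (115 - 5^2)/6 = 90/6 = 15, a_9 = floor((10 + 5)/15) = 1.
  m_10 = 15*1 - 5 = 10, d_10 = (115 - 10^2)/15 = 15/15 = 1, a_10 = floor((10 + 10)/1) = 20.
  m_11 = 1*20 - 10 = 10, d_11 = (115 - 10^2)/1 = 15/1 = 15: (m_11, d_11) = (m_1, d_1) = (10, 15), so from here the quotients repeat a_1, ..., a_10; the period length is 10.
So sqrt(115) = [10; (1, 2, 1, 1, 1, 1, 1, 2, 1, 20)] with period length k = 10.
k is even, so the fundamental solution of x^2 - 115y^2 = 1 is (p_{k-1}, q_{k-1}) = (p_9, q_9); compute convergents through index 9.
Convergents (p_i = a_i*p_{i-1} + p_{i-2}, q_i = a_i*q_{i-1} + q_{i-2} with p_{-2}=0, p_{-1}=1, q_{-2}=1, q_{-1}=0):
  i=0: a_0=10, p_0 = 10*1 + 0 = 10, q_0 = 10*0 + 1 = 1.
  i=1: a_1=1, p_1 = 1*10 + 1 = 11, q_1 = 1*1 + 0 = 1.
  i=2: a_2=2, p_2 = 2*11 + 10 = 32, q_2 = 2*1 + 1 = 3.
  i=3: a_3=1, p_3 = 1*32 + 11 = 43, q_3 = 1*3 + 1 = 4.
  i=4: a_4=1, p_4 = 1*43 + 32 = 75, q_4 = 1*4 + 3 = 7.
  i=5: a_5=1, p_5 = 1*75 + 43 = 118, q_5 = 1*7 + 4 = 11.
  i=6: a_6=1, p_6 = 1*118 + 75 = 193, q_6 = 1*11 + 7 = 18.
  i=7: a_7=1, p_7 = 1*193 + 118 = 311, q_7 = 1*18 + 11 = 29.
  i=8: a_8=2, p_8 = 2*311 + 193 = 815, q_8 = 2*29 + 18 = 76.
  i=9: a_9=1, p_9 = 1*815 + 311 = 1126, q_9 = 1*76 + 29 = 105.
Check: 1126^2 - 115*105^2 = 1267876 - 1267875 = 1, so (x, y) = (1126, 105) solves the equation, and by the theorem it is the least positive solution.

(x, y) = (1126, 105)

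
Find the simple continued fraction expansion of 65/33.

[1; 1, 32]

Run the Euclidean algorithm on 65 and 33; the successive quotients are the partial quotients a_0, a_1, ... (each step inverts the fractional part left over by the previous one):
  65 = 1*33 + 32, so a_0 = 1.
  33 = 1*32 + 1, so a_1 = 1.
  32 = 32*1 + 0, so a_2 = 32.
The remainder reaches 0 after 3 divisions, so the expansion has 3 partial quotients, read off in order.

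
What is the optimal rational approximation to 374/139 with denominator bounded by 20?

Expand x = 374/139 as a continued fraction with the Euclidean algorithm:
  374 = 2*139 + 96, so a_0 = 2.
  139 = 1*96 + 43, so a_1 = 1.
  96 = 2*43 + 10, so a_2 = 2.
  43 = 4*10 + 3, so a_3 = 4.
  10 = 3*3 + 1, so a_4 = 3.
  3 = 3*1 + 0, so a_5 = 3.
so x = [2; 1, 2, 4, 3, 3].
Convergents (p_i = a_i*p_{i-1} + p_{i-2}, q_i = a_i*q_{i-1} + q_{i-2} with p_{-2}=0, p_{-1}=1, q_{-2}=1, q_{-1}=0), until the denominator exceeds 20:
  i=0: a_0=2, p_0 = 2*1 + 0 = 2, q_0 = 2*0 + 1 = 1.
  i=1: a_1=1, p_1 = 1*2 + 1 = 3, q_1 = 1*1 + 0 = 1.
  i=2: a_2=2, p_2 = 2*3 + 2 = 8, q_2 = 2*1 + 1 = 3.
  i=3: a_3=4, p_3 = 4*8 + 3 = 35, q_3 = 4*3 + 1 = 13.
  i=4: a_4=3, p_4 = 3*35 + 8 = 113, q_4 = 3*13 + 3 = 42.
q_4 = 42 > 20, so the last convergent with denominator <= 20 is p_3/q_3 = 35/13.
The closest fraction with denominator <= 20 is either p_3/q_3 or the intermediate fraction (k*p_3 + p_2)/(k*q_3 + q_2) with the largest k >= 1 whose denominator stays <= 20; these approach x as k grows, and every other convergent or intermediate fraction in range is farther away.
Largest k: floor((20 - q_2)/q_3) = floor((20 - 3)/13) = 1.
That gives (1*35 + 8)/(1*13 + 3) = 43/16.
Compare the errors: |x - 35/13| = |374*13 - 35*139|/(139*13) = 3/1807, and |x - 43/16| = |374*16 - 43*139|/(139*16) = 7/2224.
Cross-multiplying, 3*2224 = 6672 < 12649 = 7*1807, so 3/1807 is smaller: the convergent 35/13 is closer to x than 43/16.

35/13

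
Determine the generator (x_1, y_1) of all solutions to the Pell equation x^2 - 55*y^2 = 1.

(x, y) = (89, 12)

First expand sqrt(55) as a continued fraction. With x_i = (sqrt(55) + m_i)/d_i and (m_0, d_0) = (0, 1): a_0 = floor(sqrt(55)) = 7, since 7^2 = 49 <= 55 < 64 = 8^2.
Iterate m_{i+1} = d_i*a_i - m_i, d_{i+1} = (55 - m_{i+1}^2)/d_i, a_{i+1} = floor((a_0 + m_{i+1})/d_{i+1}):
  m_1 = 1*7 - 0 = 7, d_1 = (55 - 7^2)/1 = 6/1 = 6, a_1 = floor((7 + 7)/6) = 2.
  m_2 = 6*2 - 7 = 5, d_2 = (55 - 5^2)/6 = 30/6 = 5, a_2 = floor((7 + 5)/5) = 2.
  m_3 = 5*2 - 5 = 5, d_3 = (55 - 5^2)/5 = 30/5 = 6, a_3 = floor((7 + 5)/6) = 2.
  m_4 = 6*2 - 5 = 7, d_4 = (55 - 7^2)/6 = 6/6 = 1, a_4 = floor((7 + 7)/1) = 14.
  m_5 = 1*14 - 7 = 7, d_5 = (55 - 7^2)/1 = 6/1 = 6: (m_5, d_5) = (m_1, d_1) = (7, 6), so from here the quotients repeat a_1, ..., a_4; the period length is 4.
So sqrt(55) = [7; (2, 2, 2, 14)] with period length k = 4.
k is even, so the fundamental solution of x^2 - 55y^2 = 1 is (p_{k-1}, q_{k-1}) = (p_3, q_3); compute convergents through index 3.
Convergents (p_i = a_i*p_{i-1} + p_{i-2}, q_i = a_i*q_{i-1} + q_{i-2} with p_{-2}=0, p_{-1}=1, q_{-2}=1, q_{-1}=0):
  i=0: a_0=7, p_0 = 7*1 + 0 = 7, q_0 = 7*0 + 1 = 1.
  i=1: a_1=2, p_1 = 2*7 + 1 = 15, q_1 = 2*1 + 0 = 2.
  i=2: a_2=2, p_2 = 2*15 + 7 = 37, q_2 = 2*2 + 1 = 5.
  i=3: a_3=2, p_3 = 2*37 + 15 = 89, q_3 = 2*5 + 2 = 12.
Check: 89^2 - 55*12^2 = 7921 - 7920 = 1, so (x, y) = (89, 12) solves the equation, and by the theorem it is the least positive solution.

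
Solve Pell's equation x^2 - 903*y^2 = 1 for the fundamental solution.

(x, y) = (601, 20)

First expand sqrt(903) as a continued fraction. With x_i = (sqrt(903) + m_i)/d_i and (m_0, d_0) = (0, 1): a_0 = floor(sqrt(903)) = 30, since 30^2 = 900 <= 903 < 961 = 31^2.
Iterate m_{i+1} = d_i*a_i - m_i, d_{i+1} = (903 - m_{i+1}^2)/d_i, a_{i+1} = floor((a_0 + m_{i+1})/d_{i+1}):
  m_1 = 1*30 - 0 = 30, d_1 = (903 - 30^2)/1 = 3/1 = 3, a_1 = floor((30 + 30)/3) = 20.
  m_2 = 3*20 - 30 = 30, d_2 = (903 - 30^2)/3 = 3/3 = 1, a_2 = floor((30 + 30)/1) = 60.
  m_3 = 1*60 - 30 = 30, d_3 = (903 - 30^2)/1 = 3/1 = 3: (m_3, d_3) = (m_1, d_1) = (30, 3), so from here the quotients repeat a_1, a_2; the period length is 2.
So sqrt(903) = [30; (20, 60)] with period length k = 2.
k is even, so the fundamental solution of x^2 - 903y^2 = 1 is (p_{k-1}, q_{k-1}) = (p_1, q_1); compute convergents through index 1.
Convergents (p_i = a_i*p_{i-1} + p_{i-2}, q_i = a_i*q_{i-1} + q_{i-2} with p_{-2}=0, p_{-1}=1, q_{-2}=1, q_{-1}=0):
  i=0: a_0=30, p_0 = 30*1 + 0 = 30, q_0 = 30*0 + 1 = 1.
  i=1: a_1=20, p_1 = 20*30 + 1 = 601, q_1 = 20*1 + 0 = 20.
Check: 601^2 - 903*20^2 = 361201 - 361200 = 1, so (x, y) = (601, 20) solves the equation, and by the theorem it is the least positive solution.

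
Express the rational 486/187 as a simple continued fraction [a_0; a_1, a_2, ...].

[2; 1, 1, 2, 37]

Run the Euclidean algorithm on 486 and 187; the successive quotients are the partial quotients a_0, a_1, ... (each step inverts the fractional part left over by the previous one):
  486 = 2*187 + 112, so a_0 = 2.
  187 = 1*112 + 75, so a_1 = 1.
  112 = 1*75 + 37, so a_2 = 1.
  75 = 2*37 + 1, so a_3 = 2.
  37 = 37*1 + 0, so a_4 = 37.
The remainder reaches 0 after 5 divisions, so the expansion has 5 partial quotients, read off in order.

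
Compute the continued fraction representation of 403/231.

[1; 1, 2, 1, 10, 1, 4]

Run the Euclidean algorithm on 403 and 231; the successive quotients are the partial quotients a_0, a_1, ... (each step inverts the fractional part left over by the previous one):
  403 = 1*231 + 172, so a_0 = 1.
  231 = 1*172 + 59, so a_1 = 1.
  172 = 2*59 + 54, so a_2 = 2.
  59 = 1*54 + 5, so a_3 = 1.
  54 = 10*5 + 4, so a_4 = 10.
  5 = 1*4 + 1, so a_5 = 1.
  4 = 4*1 + 0, so a_6 = 4.
The remainder reaches 0 after 7 divisions, so the expansion has 7 partial quotients, read off in order.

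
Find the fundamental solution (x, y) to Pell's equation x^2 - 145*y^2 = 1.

First expand sqrt(145) as a continued fraction. With x_i = (sqrt(145) + m_i)/d_i and (m_0, d_0) = (0, 1): a_0 = floor(sqrt(145)) = 12, since 12^2 = 144 <= 145 < 169 = 13^2.
Iterate m_{i+1} = d_i*a_i - m_i, d_{i+1} = (145 - m_{i+1}^2)/d_i, a_{i+1} = floor((a_0 + m_{i+1})/d_{i+1}):
  m_1 = 1*12 - 0 = 12, d_1 = (145 - 12^2)/1 = 1/1 = 1, a_1 = floor((12 + 12)/1) = 24.
  m_2 = 1*24 - 12 = 12, d_2 = (145 - 12^2)/1 = 1/1 = 1: (m_2, d_2) = (m_1, d_1) = (12, 1), so from here the quotient a_1 repeats; the period length is 1.
So sqrt(145) = [12; (24)] with period length k = 1.
k is odd, so (p_{k-1}, q_{k-1}) only solves x^2 - 145y^2 = -1 and the fundamental solution of x^2 - 145y^2 = 1 is (p_{2k-1}, q_{2k-1}) = (p_1, q_1); compute convergents through index 1, running through the period twice.
Convergents (p_i = a_i*p_{i-1} + p_{i-2}, q_i = a_i*q_{i-1} + q_{i-2} with p_{-2}=0, p_{-1}=1, q_{-2}=1, q_{-1}=0):
  i=0: a_0=12, p_0 = 12*1 + 0 = 12, q_0 = 12*0 + 1 = 1.
  i=1: a_1=24, p_1 = 24*12 + 1 = 289, q_1 = 24*1 + 0 = 24.
Indeed p_0^2 - 145*q_0^2 = 144 - 145 = -1, not +1.
Check: 289^2 - 145*24^2 = 83521 - 83520 = 1, so (x, y) = (289, 24) solves the equation, and by the theorem it is the least positive solution.

(x, y) = (289, 24)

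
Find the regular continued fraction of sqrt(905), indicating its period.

Write x_i = (sqrt(905) + m_i)/d_i with (m_0, d_0) = (0, 1). a_0 = floor(sqrt(905)) = 30, since 30^2 = 900 <= 905 < 961 = 31^2.
Iterate m_{i+1} = d_i*a_i - m_i, d_{i+1} = (905 - m_{i+1}^2)/d_i, a_{i+1} = floor((a_0 + m_{i+1})/d_{i+1}):
  m_1 = 1*30 - 0 = 30, d_1 = (905 - 30^2)/1 = 5/1 = 5, a_1 = floor((30 + 30)/5) = 12.
  m_2 = 5*12 - 30 = 30, d_2 = (905 - 30^2)/5 = 5/5 = 1, a_2 = floor((30 + 30)/1) = 60.
  m_3 = 1*60 - 30 = 30, d_3 = (905 - 30^2)/1 = 5/1 = 5: (m_3, d_3) = (m_1, d_1) = (30, 5), so from here the quotients repeat a_1, a_2; the period length is 2.
Hence the expansion of sqrt(905) is a_0 = 30 followed by the repeating block 12, 60 (period 2).

[30; (12, 60)]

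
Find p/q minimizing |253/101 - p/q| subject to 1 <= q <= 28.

Expand x = 253/101 as a continued fraction with the Euclidean algorithm:
  253 = 2*101 + 51, so a_0 = 2.
  101 = 1*51 + 50, so a_1 = 1.
  51 = 1*50 + 1, so a_2 = 1.
  50 = 50*1 + 0, so a_3 = 50.
so x = [2; 1, 1, 50].
Convergents (p_i = a_i*p_{i-1} + p_{i-2}, q_i = a_i*q_{i-1} + q_{i-2} with p_{-2}=0, p_{-1}=1, q_{-2}=1, q_{-1}=0), until the denominator exceeds 28:
  i=0: a_0=2, p_0 = 2*1 + 0 = 2, q_0 = 2*0 + 1 = 1.
  i=1: a_1=1, p_1 = 1*2 + 1 = 3, q_1 = 1*1 + 0 = 1.
  i=2: a_2=1, p_2 = 1*3 + 2 = 5, q_2 = 1*1 + 1 = 2.
  i=3: a_3=50, p_3 = 50*5 + 3 = 253, q_3 = 50*2 + 1 = 101.
q_3 = 101 > 28, so the last convergent with denominator <= 28 is p_2/q_2 = 5/2.
The closest fraction with denominator <= 28 is either p_2/q_2 or the intermediate fraction (k*p_2 + p_1)/(k*q_2 + q_1) with the largest k >= 1 whose denominator stays <= 28; these approach x as k grows, and every other convergent or intermediate fraction in range is farther away.
Largest k: floor((28 - q_1)/q_2) = floor((28 - 1)/2) = 13.
That gives (13*5 + 3)/(13*2 + 1) = 68/27.
Compare the errors: |x - 5/2| = |253*2 - 5*101|/(101*2) = 1/202, and |x - 68/27| = |253*27 - 68*101|/(101*27) = 37/2727.
Cross-multiplying, 1*2727 = 2727 < 7474 = 37*202, so 1/202 is smaller: the convergent 5/2 is closer to x than 68/27.

5/2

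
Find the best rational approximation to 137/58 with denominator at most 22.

Expand x = 137/58 as a continued fraction with the Euclidean algorithm:
  137 = 2*58 + 21, so a_0 = 2.
  58 = 2*21 + 16, so a_1 = 2.
  21 = 1*16 + 5, so a_2 = 1.
  16 = 3*5 + 1, so a_3 = 3.
  5 = 5*1 + 0, so a_4 = 5.
so x = [2; 2, 1, 3, 5].
Convergents (p_i = a_i*p_{i-1} + p_{i-2}, q_i = a_i*q_{i-1} + q_{i-2} with p_{-2}=0, p_{-1}=1, q_{-2}=1, q_{-1}=0), until the denominator exceeds 22:
  i=0: a_0=2, p_0 = 2*1 + 0 = 2, q_0 = 2*0 + 1 = 1.
  i=1: a_1=2, p_1 = 2*2 + 1 = 5, q_1 = 2*1 + 0 = 2.
  i=2: a_2=1, p_2 = 1*5 + 2 = 7, q_2 = 1*2 + 1 = 3.
  i=3: a_3=3, p_3 = 3*7 + 5 = 26, q_3 = 3*3 + 2 = 11.
  i=4: a_4=5, p_4 = 5*26 + 7 = 137, q_4 = 5*11 + 3 = 58.
q_4 = 58 > 22, so the last convergent with denominator <= 22 is p_3/q_3 = 26/11.
The closest fraction with denominator <= 22 is either p_3/q_3 or the intermediate fraction (k*p_3 + p_2)/(k*q_3 + q_2) with the largest k >= 1 whose denominator stays <= 22; these approach x as k grows, and every other convergent or intermediate fraction in range is farther away.
Largest k: floor((22 - q_2)/q_3) = floor((22 - 3)/11) = 1.
That gives (1*26 + 7)/(1*11 + 3) = 33/14.
Compare the errors: |x - 26/11| = |137*11 - 26*58|/(58*11) = 1/638, and |x - 33/14| = |137*14 - 33*58|/(58*14) = 4/812.
Cross-multiplying, 1*812 = 812 < 2552 = 4*638, so 1/638 is smaller: the convergent 26/11 is closer to x than 33/14.

26/11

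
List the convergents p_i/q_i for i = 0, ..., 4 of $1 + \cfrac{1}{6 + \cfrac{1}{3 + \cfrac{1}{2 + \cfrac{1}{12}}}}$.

1/1, 7/6, 22/19, 51/44, 634/547

Using the convergent recurrence p_i = a_i*p_{i-1} + p_{i-2}, q_i = a_i*q_{i-1} + q_{i-2} with p_{-2}=0, p_{-1}=1, q_{-2}=1, q_{-1}=0:
  i=0: a_0=1, p_0 = 1*1 + 0 = 1, q_0 = 1*0 + 1 = 1.
  i=1: a_1=6, p_1 = 6*1 + 1 = 7, q_1 = 6*1 + 0 = 6.
  i=2: a_2=3, p_2 = 3*7 + 1 = 22, q_2 = 3*6 + 1 = 19.
  i=3: a_3=2, p_3 = 2*22 + 7 = 51, q_3 = 2*19 + 6 = 44.
  i=4: a_4=12, p_4 = 12*51 + 22 = 634, q_4 = 12*44 + 19 = 547.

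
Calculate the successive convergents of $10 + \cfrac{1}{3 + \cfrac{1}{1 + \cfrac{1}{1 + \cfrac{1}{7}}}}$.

10/1, 31/3, 41/4, 72/7, 545/53

Using the convergent recurrence p_i = a_i*p_{i-1} + p_{i-2}, q_i = a_i*q_{i-1} + q_{i-2} with p_{-2}=0, p_{-1}=1, q_{-2}=1, q_{-1}=0:
  i=0: a_0=10, p_0 = 10*1 + 0 = 10, q_0 = 10*0 + 1 = 1.
  i=1: a_1=3, p_1 = 3*10 + 1 = 31, q_1 = 3*1 + 0 = 3.
  i=2: a_2=1, p_2 = 1*31 + 10 = 41, q_2 = 1*3 + 1 = 4.
  i=3: a_3=1, p_3 = 1*41 + 31 = 72, q_3 = 1*4 + 3 = 7.
  i=4: a_4=7, p_4 = 7*72 + 41 = 545, q_4 = 7*7 + 4 = 53.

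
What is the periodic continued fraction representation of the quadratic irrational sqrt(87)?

[9; (3, 18)]

Write x_i = (sqrt(87) + m_i)/d_i with (m_0, d_0) = (0, 1). a_0 = floor(sqrt(87)) = 9, since 9^2 = 81 <= 87 < 100 = 10^2.
Iterate m_{i+1} = d_i*a_i - m_i, d_{i+1} = (87 - m_{i+1}^2)/d_i, a_{i+1} = floor((a_0 + m_{i+1})/d_{i+1}):
  m_1 = 1*9 - 0 = 9, d_1 = (87 - 9^2)/1 = 6/1 = 6, a_1 = floor((9 + 9)/6) = 3.
  m_2 = 6*3 - 9 = 9, d_2 = (87 - 9^2)/6 = 6/6 = 1, a_2 = floor((9 + 9)/1) = 18.
  m_3 = 1*18 - 9 = 9, d_3 = (87 - 9^2)/1 = 6/1 = 6: (m_3, d_3) = (m_1, d_1) = (9, 6), so from here the quotients repeat a_1, a_2; the period length is 2.
Hence the expansion of sqrt(87) is a_0 = 9 followed by the repeating block 3, 18 (period 2).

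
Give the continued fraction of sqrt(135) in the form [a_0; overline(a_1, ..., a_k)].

[11; overline(1, 1, 1, 1, 1, 1, 1, 22)]

Write x_i = (sqrt(135) + m_i)/d_i with (m_0, d_0) = (0, 1). a_0 = floor(sqrt(135)) = 11, since 11^2 = 121 <= 135 < 144 = 12^2.
Iterate m_{i+1} = d_i*a_i - m_i, d_{i+1} = (135 - m_{i+1}^2)/d_i, a_{i+1} = floor((a_0 + m_{i+1})/d_{i+1}):
  m_1 = 1*11 - 0 = 11, d_1 = (135 - 11^2)/1 = 14/1 = 14, a_1 = floor((11 + 11)/14) = 1.
  m_2 = 14*1 - 11 = 3, d_2 = (135 - 3^2)/14 = 126/14 = 9, a_2 = floor((11 + 3)/9) = 1.
  m_3 = 9*1 - 3 = 6, d_3 = (135 - 6^2)/9 = 99/9 = 11, a_3 = floor((11 + 6)/11) = 1.
  m_4 = 11*1 - 6 = 5, d_4 = (135 - 5^2)/11 = 110/11 = 10, a_4 = floor((11 + 5)/10) = 1.
  m_5 = 10*1 - 5 = 5, d_5 = (135 - 5^2)/10 = 110/10 = 11, a_5 = floor((11 + 5)/11) = 1.
  m_6 = 11*1 - 5 = 6, d_6 = (135 - 6^2)/11 = 99/11 = 9, a_6 = floor((11 + 6)/9) = 1.
  m_7 = 9*1 - 6 = 3, d_7 = (135 - 3^2)/9 = 126/9 = 14, a_7 = floor((11 + 3)/14) = 1.
  m_8 = 14*1 - 3 = 11, d_8 = (135 - 11^2)/14 = 14/14 = 1, a_8 = floor((11 + 11)/1) = 22.
  m_9 = 1*22 - 11 = 11, d_9 = (135 - 11^2)/1 = 14/1 = 14: (m_9, d_9) = (m_1, d_1) = (11, 14), so from here the quotients repeat a_1, ..., a_8; the period length is 8.
Hence the expansion of sqrt(135) is a_0 = 11 followed by the repeating block 1, 1, 1, 1, 1, 1, 1, 22 (period 8).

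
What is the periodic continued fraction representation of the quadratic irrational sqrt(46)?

[6; (1, 3, 1, 1, 2, 6, 2, 1, 1, 3, 1, 12)]

Write x_i = (sqrt(46) + m_i)/d_i with (m_0, d_0) = (0, 1). a_0 = floor(sqrt(46)) = 6, since 6^2 = 36 <= 46 < 49 = 7^2.
Iterate m_{i+1} = d_i*a_i - m_i, d_{i+1} = (46 - m_{i+1}^2)/d_i, a_{i+1} = floor((a_0 + m_{i+1})/d_{i+1}):
  m_1 = 1*6 - 0 = 6, d_1 = (46 - 6^2)/1 = 10/1 = 10, a_1 = floor((6 + 6)/10) = 1.
  m_2 = 10*1 - 6 = 4, d_2 = (46 - 4^2)/10 = 30/10 = 3, a_2 = floor((6 + 4)/3) = 3.
  m_3 = 3*3 - 4 = 5, d_3 = (46 - 5^2)/3 = 21/3 = 7, a_3 = floor((6 + 5)/7) = 1.
  m_4 = 7*1 - 5 = 2, d_4 = (46 - 2^2)/7 = 42/7 = 6, a_4 = floor((6 + 2)/6) = 1.
  m_5 = 6*1 - 2 = 4, d_5 = (46 - 4^2)/6 = 30/6 = 5, a_5 = floor((6 + 4)/5) = 2.
  m_6 = 5*2 - 4 = 6, d_6 = (46 - 6^2)/5 = 10/5 = 2, a_6 = floor((6 + 6)/2) = 6.
  m_7 = 2*6 - 6 = 6, d_7 = (46 - 6^2)/2 = 10/2 = 5, a_7 = floor((6 + 6)/5) = 2.
  m_8 = 5*2 - 6 = 4, d_8 = (46 - 4^2)/5 = 30/5 = 6, a_8 = floor((6 + 4)/6) = 1.
  m_9 = 6*1 - 4 = 2, d_9 = (46 - 2^2)/6 = 42/6 = 7, a_9 = floor((6 + 2)/7) = 1.
  m_10 = 7*1 - 2 = 5, d_10 = (46 - 5^2)/7 = 21/7 = 3, a_10 = floor((6 + 5)/3) = 3.
  m_11 = 3*3 - 5 = 4, d_11 = (46 - 4^2)/3 = 30/3 = 10, a_11 = floor((6 + 4)/10) = 1.
  m_12 = 10*1 - 4 = 6, d_12 = (46 - 6^2)/10 = 10/10 = 1, a_12 = floor((6 + 6)/1) = 12.
  m_13 = 1*12 - 6 = 6, d_13 = (46 - 6^2)/1 = 10/1 = 10: (m_13, d_13) = (m_1, d_1) = (6, 10), so from here the quotients repeat a_1, ..., a_12; the period length is 12.
Hence the expansion of sqrt(46) is a_0 = 6 followed by the repeating block 1, 3, 1, 1, 2, 6, 2, 1, 1, 3, 1, 12 (period 12).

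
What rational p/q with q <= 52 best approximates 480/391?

Expand x = 480/391 as a continued fraction with the Euclidean algorithm:
  480 = 1*391 + 89, so a_0 = 1.
  391 = 4*89 + 35, so a_1 = 4.
  89 = 2*35 + 19, so a_2 = 2.
  35 = 1*19 + 16, so a_3 = 1.
  19 = 1*16 + 3, so a_4 = 1.
  16 = 5*3 + 1, so a_5 = 5.
  3 = 3*1 + 0, so a_6 = 3.
so x = [1; 4, 2, 1, 1, 5, 3].
Convergents (p_i = a_i*p_{i-1} + p_{i-2}, q_i = a_i*q_{i-1} + q_{i-2} with p_{-2}=0, p_{-1}=1, q_{-2}=1, q_{-1}=0), until the denominator exceeds 52:
  i=0: a_0=1, p_0 = 1*1 + 0 = 1, q_0 = 1*0 + 1 = 1.
  i=1: a_1=4, p_1 = 4*1 + 1 = 5, q_1 = 4*1 + 0 = 4.
  i=2: a_2=2, p_2 = 2*5 + 1 = 11, q_2 = 2*4 + 1 = 9.
  i=3: a_3=1, p_3 = 1*11 + 5 = 16, q_3 = 1*9 + 4 = 13.
  i=4: a_4=1, p_4 = 1*16 + 11 = 27, q_4 = 1*13 + 9 = 22.
  i=5: a_5=5, p_5 = 5*27 + 16 = 151, q_5 = 5*22 + 13 = 123.
q_5 = 123 > 52, so the last convergent with denominator <= 52 is p_4/q_4 = 27/22.
The closest fraction with denominator <= 52 is either p_4/q_4 or the intermediate fraction (k*p_4 + p_3)/(k*q_4 + q_3) with the largest k >= 1 whose denominator stays <= 52; these approach x as k grows, and every other convergent or intermediate fraction in range is farther away.
Largest k: floor((52 - q_3)/q_4) = floor((52 - 13)/22) = 1.
That gives (1*27 + 16)/(1*22 + 13) = 43/35.
Compare the errors: |x - 27/22| = |480*22 - 27*391|/(391*22) = 3/8602, and |x - 43/35| = |480*35 - 43*391|/(391*35) = 13/13685.
Cross-multiplying, 3*13685 = 41055 < 111826 = 13*8602, so 3/8602 is smaller: the convergent 27/22 is closer to x than 43/35.

27/22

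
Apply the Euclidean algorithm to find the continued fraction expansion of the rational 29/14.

[2; 14]

Run the Euclidean algorithm on 29 and 14; the successive quotients are the partial quotients a_0, a_1, ... (each step inverts the fractional part left over by the previous one):
  29 = 2*14 + 1, so a_0 = 2.
  14 = 14*1 + 0, so a_1 = 14.
The remainder reaches 0 after 2 divisions, so the expansion has 2 partial quotients, read off in order.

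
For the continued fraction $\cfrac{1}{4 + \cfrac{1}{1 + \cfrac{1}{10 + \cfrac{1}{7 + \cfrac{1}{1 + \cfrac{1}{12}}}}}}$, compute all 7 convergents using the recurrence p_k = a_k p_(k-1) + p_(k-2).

Using the convergent recurrence p_i = a_i*p_{i-1} + p_{i-2}, q_i = a_i*q_{i-1} + q_{i-2} with p_{-2}=0, p_{-1}=1, q_{-2}=1, q_{-1}=0:
  i=0: a_0=0, p_0 = 0*1 + 0 = 0, q_0 = 0*0 + 1 = 1.
  i=1: a_1=4, p_1 = 4*0 + 1 = 1, q_1 = 4*1 + 0 = 4.
  i=2: a_2=1, p_2 = 1*1 + 0 = 1, q_2 = 1*4 + 1 = 5.
  i=3: a_3=10, p_3 = 10*1 + 1 = 11, q_3 = 10*5 + 4 = 54.
  i=4: a_4=7, p_4 = 7*11 + 1 = 78, q_4 = 7*54 + 5 = 383.
  i=5: a_5=1, p_5 = 1*78 + 11 = 89, q_5 = 1*383 + 54 = 437.
  i=6: a_6=12, p_6 = 12*89 + 78 = 1146, q_6 = 12*437 + 383 = 5627.

0/1, 1/4, 1/5, 11/54, 78/383, 89/437, 1146/5627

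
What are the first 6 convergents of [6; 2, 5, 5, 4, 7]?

6/1, 13/2, 71/11, 368/57, 1543/239, 11169/1730

Using the convergent recurrence p_i = a_i*p_{i-1} + p_{i-2}, q_i = a_i*q_{i-1} + q_{i-2} with p_{-2}=0, p_{-1}=1, q_{-2}=1, q_{-1}=0:
  i=0: a_0=6, p_0 = 6*1 + 0 = 6, q_0 = 6*0 + 1 = 1.
  i=1: a_1=2, p_1 = 2*6 + 1 = 13, q_1 = 2*1 + 0 = 2.
  i=2: a_2=5, p_2 = 5*13 + 6 = 71, q_2 = 5*2 + 1 = 11.
  i=3: a_3=5, p_3 = 5*71 + 13 = 368, q_3 = 5*11 + 2 = 57.
  i=4: a_4=4, p_4 = 4*368 + 71 = 1543, q_4 = 4*57 + 11 = 239.
  i=5: a_5=7, p_5 = 7*1543 + 368 = 11169, q_5 = 7*239 + 57 = 1730.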